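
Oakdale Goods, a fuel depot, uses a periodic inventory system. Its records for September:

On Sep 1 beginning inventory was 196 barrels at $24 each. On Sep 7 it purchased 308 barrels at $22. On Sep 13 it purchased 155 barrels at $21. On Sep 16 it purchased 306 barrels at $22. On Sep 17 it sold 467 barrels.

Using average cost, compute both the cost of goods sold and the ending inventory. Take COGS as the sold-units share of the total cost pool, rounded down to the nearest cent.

Sep 17, sell 467: 467/965 × $21,467.00 → $10,388.69
Ending inventory (cost pool remaining) = $11,078.31

COGS = $10,388.69; ending inventory = $11,078.31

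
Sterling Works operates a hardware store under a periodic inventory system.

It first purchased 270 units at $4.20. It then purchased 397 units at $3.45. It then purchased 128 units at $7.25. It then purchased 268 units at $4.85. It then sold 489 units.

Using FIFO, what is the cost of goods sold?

Sale 1 (489) [FIFO — oldest first]: 270 @ $4.20 + 219 @ $3.45 = $1,889.55
Ending inventory: 178 @ $3.45 + 128 @ $7.25 + 268 @ $4.85 = $2,841.90

COGS = $1,889.55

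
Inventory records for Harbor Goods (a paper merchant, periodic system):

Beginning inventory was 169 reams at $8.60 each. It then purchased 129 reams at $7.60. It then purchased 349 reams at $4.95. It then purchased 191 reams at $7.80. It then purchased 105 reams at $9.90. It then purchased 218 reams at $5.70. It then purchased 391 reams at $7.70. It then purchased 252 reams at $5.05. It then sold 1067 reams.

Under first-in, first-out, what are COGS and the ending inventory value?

Sale 1 (1067) [FIFO — oldest first]: 169 @ $8.60 + 129 @ $7.60 + 349 @ $4.95 + 191 @ $7.80 + 105 @ $9.90 + 124 @ $5.70 = $7,397.45
Ending inventory: 94 @ $5.70 + 391 @ $7.70 + 252 @ $5.05 = $4,819.10

COGS = $7,397.45; ending inventory = $4,819.10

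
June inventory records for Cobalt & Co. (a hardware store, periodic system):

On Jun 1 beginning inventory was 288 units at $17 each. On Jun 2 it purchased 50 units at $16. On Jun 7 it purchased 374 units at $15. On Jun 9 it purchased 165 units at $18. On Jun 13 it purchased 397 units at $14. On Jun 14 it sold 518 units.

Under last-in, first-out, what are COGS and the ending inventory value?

Jun 14, 518 sold [LIFO — newest first]: 397 @ $14 + 121 @ $18 = $7,736
Ending inventory: 288 @ $17 + 50 @ $16 + 374 @ $15 + 44 @ $18 = $12,098
Check: goods available $19,834 = COGS $7,736 + ending $12,098

COGS = $7,736; ending inventory = $12,098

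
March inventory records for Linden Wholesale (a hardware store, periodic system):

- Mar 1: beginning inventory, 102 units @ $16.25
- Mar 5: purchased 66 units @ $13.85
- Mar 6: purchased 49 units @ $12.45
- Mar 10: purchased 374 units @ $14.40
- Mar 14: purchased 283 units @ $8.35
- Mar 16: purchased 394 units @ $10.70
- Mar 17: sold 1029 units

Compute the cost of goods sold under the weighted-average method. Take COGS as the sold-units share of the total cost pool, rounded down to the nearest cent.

COGS = $12,291.27

Mar 17, sell 1029: 1029/1268 × $15,146.10 → $12,291.27
Ending inventory (cost pool remaining) = $2,854.83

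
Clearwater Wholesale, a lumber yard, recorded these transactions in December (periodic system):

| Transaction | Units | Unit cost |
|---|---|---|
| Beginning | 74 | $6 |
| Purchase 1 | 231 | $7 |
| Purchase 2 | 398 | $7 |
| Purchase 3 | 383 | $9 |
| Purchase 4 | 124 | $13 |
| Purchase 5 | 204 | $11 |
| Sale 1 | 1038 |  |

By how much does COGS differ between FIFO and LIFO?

$1,730

FIFO COGS: 74 @ $6 + 231 @ $7 + 398 @ $7 + 335 @ $9 = $7,862
LIFO COGS: 204 @ $11 + 124 @ $13 + 383 @ $9 + 327 @ $7 = $9,592
Difference = |$7,862 − $9,592| = $1,730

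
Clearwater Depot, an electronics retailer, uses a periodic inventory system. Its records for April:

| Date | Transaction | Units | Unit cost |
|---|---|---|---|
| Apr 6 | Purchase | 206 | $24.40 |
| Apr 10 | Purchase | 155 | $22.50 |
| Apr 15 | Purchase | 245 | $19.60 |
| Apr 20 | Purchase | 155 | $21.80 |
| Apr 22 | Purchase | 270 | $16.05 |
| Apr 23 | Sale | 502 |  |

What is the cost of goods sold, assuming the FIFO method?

COGS = $11,277.50

Apr 23, 502 sold [FIFO — oldest first]: 206 @ $24.40 + 155 @ $22.50 + 141 @ $19.60 = $11,277.50
Ending inventory: 104 @ $19.60 + 155 @ $21.80 + 270 @ $16.05 = $9,750.90
Check: goods available $21,028.40 = COGS $11,277.50 + ending $9,750.90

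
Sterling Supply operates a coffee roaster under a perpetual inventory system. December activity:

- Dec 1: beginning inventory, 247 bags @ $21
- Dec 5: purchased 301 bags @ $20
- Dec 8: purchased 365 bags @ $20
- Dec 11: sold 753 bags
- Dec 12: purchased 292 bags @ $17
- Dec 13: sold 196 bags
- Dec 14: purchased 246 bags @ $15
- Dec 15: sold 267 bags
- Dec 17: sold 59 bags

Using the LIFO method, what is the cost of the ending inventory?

Dec 11, 753 sold [LIFO — newest first]: 365 @ $20 + 301 @ $20 + 87 @ $21 = $15,147
Dec 13, 196 sold [LIFO — newest first]: 196 @ $17 = $3,332
Dec 15, 267 sold [LIFO — newest first]: 246 @ $15 + 21 @ $17 = $4,047
Dec 17, 59 sold [LIFO — newest first]: 59 @ $17 = $1,003
Total COGS = $15,147 + $3,332 + $4,047 + $1,003 = $23,529
Ending inventory: 160 @ $21 + 16 @ $17 = $3,632

Ending inventory = $3,632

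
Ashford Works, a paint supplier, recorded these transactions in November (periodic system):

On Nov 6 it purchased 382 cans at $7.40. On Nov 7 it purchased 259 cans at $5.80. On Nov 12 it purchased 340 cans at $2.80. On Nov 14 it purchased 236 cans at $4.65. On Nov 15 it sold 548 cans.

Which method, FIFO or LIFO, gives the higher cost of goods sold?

FIFO

FIFO COGS: 382 @ $7.40 + 166 @ $5.80 = $3,789.60
LIFO COGS: 236 @ $4.65 + 312 @ $2.80 = $1,971.00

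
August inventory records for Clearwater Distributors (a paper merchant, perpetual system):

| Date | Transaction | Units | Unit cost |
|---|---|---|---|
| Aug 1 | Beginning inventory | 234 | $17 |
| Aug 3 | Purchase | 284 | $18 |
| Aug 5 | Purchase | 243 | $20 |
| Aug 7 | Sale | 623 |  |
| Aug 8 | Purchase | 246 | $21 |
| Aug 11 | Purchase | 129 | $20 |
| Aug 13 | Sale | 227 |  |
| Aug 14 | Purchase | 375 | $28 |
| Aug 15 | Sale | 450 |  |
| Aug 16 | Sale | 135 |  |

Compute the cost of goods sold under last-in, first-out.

COGS = $30,904

Aug 7, 623 sold [LIFO — newest first]: 243 @ $20 + 284 @ $18 + 96 @ $17 = $11,604
Aug 13, 227 sold [LIFO — newest first]: 129 @ $20 + 98 @ $21 = $4,638
Aug 15, 450 sold [LIFO — newest first]: 375 @ $28 + 75 @ $21 = $12,075
Aug 16, 135 sold [LIFO — newest first]: 73 @ $21 + 62 @ $17 = $2,587
Total COGS = $11,604 + $4,638 + $12,075 + $2,587 = $30,904
Ending inventory: 76 @ $17 = $1,292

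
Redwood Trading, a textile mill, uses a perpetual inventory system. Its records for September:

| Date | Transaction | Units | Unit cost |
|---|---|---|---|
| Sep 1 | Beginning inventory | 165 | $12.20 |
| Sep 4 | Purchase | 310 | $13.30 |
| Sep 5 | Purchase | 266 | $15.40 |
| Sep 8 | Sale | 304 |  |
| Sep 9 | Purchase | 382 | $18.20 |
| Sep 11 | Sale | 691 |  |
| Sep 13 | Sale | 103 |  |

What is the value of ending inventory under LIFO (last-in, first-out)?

Sep 8, 304 sold [LIFO — newest first]: 266 @ $15.40 + 38 @ $13.30 = $4,601.80
Sep 11, 691 sold [LIFO — newest first]: 382 @ $18.20 + 272 @ $13.30 + 37 @ $12.20 = $11,021.40
Sep 13, 103 sold [LIFO — newest first]: 103 @ $12.20 = $1,256.60
Total COGS = $4,601.80 + $11,021.40 + $1,256.60 = $16,879.80
Ending inventory: 25 @ $12.20 = $305.00

Ending inventory = $305.00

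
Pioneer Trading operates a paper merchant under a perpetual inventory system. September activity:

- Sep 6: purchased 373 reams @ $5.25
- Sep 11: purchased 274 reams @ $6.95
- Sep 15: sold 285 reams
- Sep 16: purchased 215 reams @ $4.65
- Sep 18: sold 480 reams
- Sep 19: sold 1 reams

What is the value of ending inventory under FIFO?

Ending inventory = $446.40

Sep 15, 285 sold [FIFO — oldest first]: 285 @ $5.25 = $1,496.25
Sep 18, 480 sold [FIFO — oldest first]: 88 @ $5.25 + 274 @ $6.95 + 118 @ $4.65 = $2,915.00
Sep 19, 1 sold [FIFO — oldest first]: 1 @ $4.65 = $4.65
Total COGS = $1,496.25 + $2,915.00 + $4.65 = $4,415.90
Ending inventory: 96 @ $4.65 = $446.40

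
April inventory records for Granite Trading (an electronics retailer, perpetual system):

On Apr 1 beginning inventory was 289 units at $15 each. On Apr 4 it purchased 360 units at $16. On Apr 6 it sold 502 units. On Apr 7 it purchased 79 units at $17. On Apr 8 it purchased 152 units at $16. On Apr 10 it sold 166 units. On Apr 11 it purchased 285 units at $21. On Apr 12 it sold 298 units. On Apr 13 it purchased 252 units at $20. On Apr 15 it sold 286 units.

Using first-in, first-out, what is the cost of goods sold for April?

COGS = $21,595

Apr 6, 502 sold [FIFO — oldest first]: 289 @ $15 + 213 @ $16 = $7,743
Apr 10, 166 sold [FIFO — oldest first]: 147 @ $16 + 19 @ $17 = $2,675
Apr 12, 298 sold [FIFO — oldest first]: 60 @ $17 + 152 @ $16 + 86 @ $21 = $5,258
Apr 15, 286 sold [FIFO — oldest first]: 199 @ $21 + 87 @ $20 = $5,919
Total COGS = $7,743 + $2,675 + $5,258 + $5,919 = $21,595
Ending inventory: 165 @ $20 = $3,300
Check: goods available $24,895 = COGS $21,595 + ending $3,300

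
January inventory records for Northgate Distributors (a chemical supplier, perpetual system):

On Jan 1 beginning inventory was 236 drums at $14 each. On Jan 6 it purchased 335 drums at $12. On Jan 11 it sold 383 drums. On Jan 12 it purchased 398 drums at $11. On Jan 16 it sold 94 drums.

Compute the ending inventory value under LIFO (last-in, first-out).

Ending inventory = $5,976

Jan 11, 383 sold [LIFO — newest first]: 335 @ $12 + 48 @ $14 = $4,692
Jan 16, 94 sold [LIFO — newest first]: 94 @ $11 = $1,034
Total COGS = $4,692 + $1,034 = $5,726
Ending inventory: 188 @ $14 + 304 @ $11 = $5,976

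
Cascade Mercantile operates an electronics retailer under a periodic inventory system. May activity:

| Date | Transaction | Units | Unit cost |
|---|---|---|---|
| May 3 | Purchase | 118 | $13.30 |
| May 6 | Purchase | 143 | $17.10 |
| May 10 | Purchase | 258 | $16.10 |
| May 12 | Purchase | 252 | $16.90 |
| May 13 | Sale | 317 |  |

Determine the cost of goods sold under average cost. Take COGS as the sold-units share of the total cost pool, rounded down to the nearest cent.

COGS = $5,109.53

May 13, sell 317: 317/771 × $12,427.30 → $5,109.53
Ending inventory (cost pool remaining) = $7,317.77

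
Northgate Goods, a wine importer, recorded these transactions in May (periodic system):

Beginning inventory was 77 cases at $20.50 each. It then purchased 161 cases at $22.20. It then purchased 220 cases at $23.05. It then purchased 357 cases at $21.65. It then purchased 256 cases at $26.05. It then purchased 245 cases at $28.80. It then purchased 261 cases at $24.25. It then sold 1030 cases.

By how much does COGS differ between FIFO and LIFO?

FIFO COGS: 77 @ $20.50 + 161 @ $22.20 + 220 @ $23.05 + 357 @ $21.65 + 215 @ $26.05 = $23,553.50
LIFO COGS: 261 @ $24.25 + 245 @ $28.80 + 256 @ $26.05 + 268 @ $21.65 = $25,856.25
Difference = |$23,553.50 − $25,856.25| = $2,302.75

$2,302.75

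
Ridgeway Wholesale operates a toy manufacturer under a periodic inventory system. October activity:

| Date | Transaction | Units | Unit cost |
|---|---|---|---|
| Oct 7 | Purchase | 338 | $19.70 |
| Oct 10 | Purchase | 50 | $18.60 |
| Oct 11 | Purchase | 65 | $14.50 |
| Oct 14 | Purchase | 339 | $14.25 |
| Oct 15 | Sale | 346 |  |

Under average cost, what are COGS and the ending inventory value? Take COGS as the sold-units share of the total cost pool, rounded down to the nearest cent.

Oct 15, sell 346: 346/792 × $13,361.85 → $5,837.37
Ending inventory (cost pool remaining) = $7,524.48
Check: goods available $13,361.85 = COGS $5,837.37 + ending $7,524.48

COGS = $5,837.37; ending inventory = $7,524.48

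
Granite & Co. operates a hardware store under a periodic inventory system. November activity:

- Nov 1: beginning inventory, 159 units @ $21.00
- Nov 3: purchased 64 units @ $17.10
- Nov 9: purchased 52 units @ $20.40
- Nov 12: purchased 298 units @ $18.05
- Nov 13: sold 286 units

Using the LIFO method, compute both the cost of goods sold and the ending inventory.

COGS = $5,162.30; ending inventory = $5,710.80

Nov 13, 286 sold [LIFO — newest first]: 286 @ $18.05 = $5,162.30
Ending inventory: 159 @ $21.00 + 64 @ $17.10 + 52 @ $20.40 + 12 @ $18.05 = $5,710.80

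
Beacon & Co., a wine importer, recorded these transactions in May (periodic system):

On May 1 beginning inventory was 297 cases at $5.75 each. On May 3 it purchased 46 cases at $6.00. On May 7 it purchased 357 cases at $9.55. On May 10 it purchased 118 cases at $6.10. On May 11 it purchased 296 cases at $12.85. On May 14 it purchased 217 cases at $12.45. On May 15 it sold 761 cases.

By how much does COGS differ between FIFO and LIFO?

$2,701.35

FIFO COGS: 297 @ $5.75 + 46 @ $6.00 + 357 @ $9.55 + 61 @ $6.10 = $5,765.20
LIFO COGS: 217 @ $12.45 + 296 @ $12.85 + 118 @ $6.10 + 130 @ $9.55 = $8,466.55
Difference = |$5,765.20 − $8,466.55| = $2,701.35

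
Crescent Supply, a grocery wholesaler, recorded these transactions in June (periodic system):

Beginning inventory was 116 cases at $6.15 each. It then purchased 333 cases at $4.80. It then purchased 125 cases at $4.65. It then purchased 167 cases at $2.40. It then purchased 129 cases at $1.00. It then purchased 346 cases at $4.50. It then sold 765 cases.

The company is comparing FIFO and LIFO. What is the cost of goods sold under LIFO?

COGS = $2,658.75

FIFO COGS: 116 @ $6.15 + 333 @ $4.80 + 125 @ $4.65 + 167 @ $2.40 + 24 @ $1.00 = $3,317.85
LIFO COGS: 346 @ $4.50 + 129 @ $1.00 + 167 @ $2.40 + 123 @ $4.65 = $2,658.75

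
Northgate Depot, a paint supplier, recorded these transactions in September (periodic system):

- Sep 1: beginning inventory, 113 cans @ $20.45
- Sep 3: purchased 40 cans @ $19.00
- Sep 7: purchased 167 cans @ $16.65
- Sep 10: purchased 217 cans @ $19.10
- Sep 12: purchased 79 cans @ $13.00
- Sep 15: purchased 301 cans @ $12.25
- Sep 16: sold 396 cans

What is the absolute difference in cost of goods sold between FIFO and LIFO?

$2,283.15

FIFO COGS: 113 @ $20.45 + 40 @ $19.00 + 167 @ $16.65 + 76 @ $19.10 = $7,303.00
LIFO COGS: 301 @ $12.25 + 79 @ $13.00 + 16 @ $19.10 = $5,019.85
Difference = |$7,303.00 − $5,019.85| = $2,283.15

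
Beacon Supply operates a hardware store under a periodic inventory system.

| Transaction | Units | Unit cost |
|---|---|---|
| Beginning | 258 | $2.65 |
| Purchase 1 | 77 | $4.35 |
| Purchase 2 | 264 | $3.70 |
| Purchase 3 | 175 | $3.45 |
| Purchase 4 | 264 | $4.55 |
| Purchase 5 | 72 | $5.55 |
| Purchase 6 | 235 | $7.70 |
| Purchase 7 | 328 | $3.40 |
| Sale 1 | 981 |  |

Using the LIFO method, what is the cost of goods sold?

COGS = $4,808.40

Sale 1 (981) [LIFO — newest first]: 328 @ $3.40 + 235 @ $7.70 + 72 @ $5.55 + 264 @ $4.55 + 82 @ $3.45 = $4,808.40
Ending inventory: 258 @ $2.65 + 77 @ $4.35 + 264 @ $3.70 + 93 @ $3.45 = $2,316.30
Check: goods available $7,124.70 = COGS $4,808.40 + ending $2,316.30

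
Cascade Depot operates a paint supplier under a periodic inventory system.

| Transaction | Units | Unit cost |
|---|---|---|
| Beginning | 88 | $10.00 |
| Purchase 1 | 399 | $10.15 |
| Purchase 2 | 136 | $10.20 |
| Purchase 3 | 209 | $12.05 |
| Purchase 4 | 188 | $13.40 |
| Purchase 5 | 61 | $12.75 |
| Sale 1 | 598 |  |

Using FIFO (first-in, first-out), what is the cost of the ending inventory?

Ending inventory = $6,070.40

Sale 1 (598) [FIFO — oldest first]: 88 @ $10.00 + 399 @ $10.15 + 111 @ $10.20 = $6,062.05
Ending inventory: 25 @ $10.20 + 209 @ $12.05 + 188 @ $13.40 + 61 @ $12.75 = $6,070.40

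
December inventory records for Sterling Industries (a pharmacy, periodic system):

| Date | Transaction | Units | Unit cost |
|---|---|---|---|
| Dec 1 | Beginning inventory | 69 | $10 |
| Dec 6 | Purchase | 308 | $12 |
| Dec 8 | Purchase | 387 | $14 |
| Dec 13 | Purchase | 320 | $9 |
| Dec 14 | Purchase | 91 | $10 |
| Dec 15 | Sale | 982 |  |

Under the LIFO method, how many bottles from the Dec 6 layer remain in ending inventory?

Dec 15, 982 sold [LIFO — newest first]: 91 @ $10 + 320 @ $9 + 387 @ $14 + 184 @ $12 = $11,416
Ending inventory: 69 @ $10 + 124 @ $12 = $2,178
Check: goods available $13,594 = COGS $11,416 + ending $2,178

124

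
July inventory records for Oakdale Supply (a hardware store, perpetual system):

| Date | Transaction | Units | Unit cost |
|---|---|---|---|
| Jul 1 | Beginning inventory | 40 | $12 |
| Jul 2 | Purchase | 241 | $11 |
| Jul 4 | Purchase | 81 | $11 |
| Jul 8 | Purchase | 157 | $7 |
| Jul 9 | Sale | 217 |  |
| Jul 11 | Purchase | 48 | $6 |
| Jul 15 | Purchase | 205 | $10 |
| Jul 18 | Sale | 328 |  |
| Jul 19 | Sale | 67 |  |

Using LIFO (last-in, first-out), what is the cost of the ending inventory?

Jul 9, 217 sold [LIFO — newest first]: 157 @ $7 + 60 @ $11 = $1,759
Jul 18, 328 sold [LIFO — newest first]: 205 @ $10 + 48 @ $6 + 21 @ $11 + 54 @ $11 = $3,163
Jul 19, 67 sold [LIFO — newest first]: 67 @ $11 = $737
Total COGS = $1,759 + $3,163 + $737 = $5,659
Ending inventory: 40 @ $12 + 120 @ $11 = $1,800
Check: goods available $7,459 = COGS $5,659 + ending $1,800

Ending inventory = $1,800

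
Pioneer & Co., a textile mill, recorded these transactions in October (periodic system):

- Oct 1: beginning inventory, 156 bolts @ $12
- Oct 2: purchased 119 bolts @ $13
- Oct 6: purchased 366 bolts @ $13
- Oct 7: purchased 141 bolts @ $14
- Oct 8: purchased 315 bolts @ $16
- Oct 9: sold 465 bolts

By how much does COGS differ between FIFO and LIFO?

$1,242

FIFO COGS: 156 @ $12 + 119 @ $13 + 190 @ $13 = $5,889
LIFO COGS: 315 @ $16 + 141 @ $14 + 9 @ $13 = $7,131
Difference = |$5,889 − $7,131| = $1,242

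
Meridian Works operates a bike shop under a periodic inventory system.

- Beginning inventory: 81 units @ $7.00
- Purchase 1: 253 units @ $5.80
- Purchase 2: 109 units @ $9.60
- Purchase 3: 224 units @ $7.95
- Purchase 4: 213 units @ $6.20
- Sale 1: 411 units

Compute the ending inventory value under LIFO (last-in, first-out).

Sale 1 (411) [LIFO — newest first]: 213 @ $6.20 + 198 @ $7.95 = $2,894.70
Ending inventory: 81 @ $7.00 + 253 @ $5.80 + 109 @ $9.60 + 26 @ $7.95 = $3,287.50

Ending inventory = $3,287.50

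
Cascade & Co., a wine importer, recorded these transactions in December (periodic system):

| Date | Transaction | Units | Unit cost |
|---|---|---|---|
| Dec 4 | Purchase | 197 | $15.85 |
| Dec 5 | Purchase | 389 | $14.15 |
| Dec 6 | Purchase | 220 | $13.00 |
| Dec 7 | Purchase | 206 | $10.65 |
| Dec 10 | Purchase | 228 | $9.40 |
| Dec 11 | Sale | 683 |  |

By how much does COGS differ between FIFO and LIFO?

$2,280.35

FIFO COGS: 197 @ $15.85 + 389 @ $14.15 + 97 @ $13.00 = $9,887.80
LIFO COGS: 228 @ $9.40 + 206 @ $10.65 + 220 @ $13.00 + 29 @ $14.15 = $7,607.45
Difference = |$9,887.80 − $7,607.45| = $2,280.35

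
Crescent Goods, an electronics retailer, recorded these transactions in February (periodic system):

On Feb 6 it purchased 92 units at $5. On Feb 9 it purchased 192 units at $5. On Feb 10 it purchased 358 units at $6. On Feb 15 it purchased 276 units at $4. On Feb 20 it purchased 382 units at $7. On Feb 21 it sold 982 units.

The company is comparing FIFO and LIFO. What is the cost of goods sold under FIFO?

COGS = $5,120

FIFO COGS: 92 @ $5 + 192 @ $5 + 358 @ $6 + 276 @ $4 + 64 @ $7 = $5,120
LIFO COGS: 382 @ $7 + 276 @ $4 + 324 @ $6 = $5,722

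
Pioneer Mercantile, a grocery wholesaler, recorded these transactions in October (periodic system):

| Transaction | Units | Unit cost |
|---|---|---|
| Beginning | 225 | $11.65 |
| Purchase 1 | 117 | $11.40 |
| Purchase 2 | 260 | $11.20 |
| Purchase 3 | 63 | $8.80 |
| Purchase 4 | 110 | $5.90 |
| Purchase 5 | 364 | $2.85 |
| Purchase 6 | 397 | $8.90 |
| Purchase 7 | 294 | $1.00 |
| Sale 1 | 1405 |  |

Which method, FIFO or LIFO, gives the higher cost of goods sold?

FIFO

FIFO COGS: 225 @ $11.65 + 117 @ $11.40 + 260 @ $11.20 + 63 @ $8.80 + 110 @ $5.90 + 364 @ $2.85 + 266 @ $8.90 = $11,475.25
LIFO COGS: 294 @ $1.00 + 397 @ $8.90 + 364 @ $2.85 + 110 @ $5.90 + 63 @ $8.80 + 177 @ $11.20 = $8,050.50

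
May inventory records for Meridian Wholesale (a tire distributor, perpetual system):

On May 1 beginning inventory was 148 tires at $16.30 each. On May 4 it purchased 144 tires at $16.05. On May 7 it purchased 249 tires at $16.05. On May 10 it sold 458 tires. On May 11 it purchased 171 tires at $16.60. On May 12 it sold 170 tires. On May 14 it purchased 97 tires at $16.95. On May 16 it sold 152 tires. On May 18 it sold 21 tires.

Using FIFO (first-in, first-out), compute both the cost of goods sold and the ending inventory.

May 10, 458 sold [FIFO — oldest first]: 148 @ $16.30 + 144 @ $16.05 + 166 @ $16.05 = $7,387.90
May 12, 170 sold [FIFO — oldest first]: 83 @ $16.05 + 87 @ $16.60 = $2,776.35
May 16, 152 sold [FIFO — oldest first]: 84 @ $16.60 + 68 @ $16.95 = $2,547.00
May 18, 21 sold [FIFO — oldest first]: 21 @ $16.95 = $355.95
Total COGS = $7,387.90 + $2,776.35 + $2,547.00 + $355.95 = $13,067.20
Ending inventory: 8 @ $16.95 = $135.60

COGS = $13,067.20; ending inventory = $135.60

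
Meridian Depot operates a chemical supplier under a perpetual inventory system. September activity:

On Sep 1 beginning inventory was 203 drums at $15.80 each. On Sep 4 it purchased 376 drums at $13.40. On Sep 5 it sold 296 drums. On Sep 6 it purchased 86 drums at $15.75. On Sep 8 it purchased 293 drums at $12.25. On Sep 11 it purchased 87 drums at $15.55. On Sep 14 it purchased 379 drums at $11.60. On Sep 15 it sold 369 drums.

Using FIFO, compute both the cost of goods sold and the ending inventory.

Sep 5, 296 sold [FIFO — oldest first]: 203 @ $15.80 + 93 @ $13.40 = $4,453.60
Sep 15, 369 sold [FIFO — oldest first]: 283 @ $13.40 + 86 @ $15.75 = $5,146.70
Total COGS = $4,453.60 + $5,146.70 = $9,600.30
Ending inventory: 293 @ $12.25 + 87 @ $15.55 + 379 @ $11.60 = $9,338.50
Check: goods available $18,938.80 = COGS $9,600.30 + ending $9,338.50

COGS = $9,600.30; ending inventory = $9,338.50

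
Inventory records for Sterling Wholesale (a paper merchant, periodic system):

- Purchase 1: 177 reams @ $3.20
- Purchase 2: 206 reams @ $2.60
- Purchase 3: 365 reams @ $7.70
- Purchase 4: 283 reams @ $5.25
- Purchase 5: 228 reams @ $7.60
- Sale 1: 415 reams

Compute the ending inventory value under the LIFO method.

Sale 1 (415) [LIFO — newest first]: 228 @ $7.60 + 187 @ $5.25 = $2,714.55
Ending inventory: 177 @ $3.20 + 206 @ $2.60 + 365 @ $7.70 + 96 @ $5.25 = $4,416.50

Ending inventory = $4,416.50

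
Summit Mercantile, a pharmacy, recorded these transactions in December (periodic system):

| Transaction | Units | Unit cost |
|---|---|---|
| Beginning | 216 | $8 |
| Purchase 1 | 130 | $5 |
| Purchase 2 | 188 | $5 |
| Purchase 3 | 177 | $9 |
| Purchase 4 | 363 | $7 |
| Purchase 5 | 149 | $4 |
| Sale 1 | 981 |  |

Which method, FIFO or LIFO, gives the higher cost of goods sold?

FIFO

FIFO COGS: 216 @ $8 + 130 @ $5 + 188 @ $5 + 177 @ $9 + 270 @ $7 = $6,801
LIFO COGS: 149 @ $4 + 363 @ $7 + 177 @ $9 + 188 @ $5 + 104 @ $5 = $6,190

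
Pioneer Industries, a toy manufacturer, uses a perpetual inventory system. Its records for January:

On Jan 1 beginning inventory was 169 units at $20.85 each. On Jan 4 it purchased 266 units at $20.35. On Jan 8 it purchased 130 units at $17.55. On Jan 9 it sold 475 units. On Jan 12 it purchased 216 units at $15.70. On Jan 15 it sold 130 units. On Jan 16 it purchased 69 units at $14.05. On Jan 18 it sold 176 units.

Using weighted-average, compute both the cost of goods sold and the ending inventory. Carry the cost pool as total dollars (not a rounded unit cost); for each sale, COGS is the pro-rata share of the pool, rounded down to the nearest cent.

After Jan 1: 169 on hand, pool $3,523.65 (≈ $20.8500 each)
After Jan 4: 435 on hand, pool $8,936.75 (≈ $20.5443 each)
After Jan 8: 565 on hand, pool $11,218.25 (≈ $19.8553 each)
Jan 9, sell 475: 475/565 × $11,218.25 → $9,431.27
After Jan 12: 306 on hand, pool $5,178.18 (≈ $16.9222 each)
Jan 15, sell 130: 130/306 × $5,178.18 → $2,199.88
After Jan 16: 245 on hand, pool $3,947.75 (≈ $16.1133 each)
Jan 18, sell 176: 176/245 × $3,947.75 → $2,835.93
Total COGS = $9,431.27 + $2,199.88 + $2,835.93 = $14,467.08
Ending inventory (cost pool remaining) = $1,111.82
Check: goods available $15,578.90 = COGS $14,467.08 + ending $1,111.82

COGS = $14,467.08; ending inventory = $1,111.82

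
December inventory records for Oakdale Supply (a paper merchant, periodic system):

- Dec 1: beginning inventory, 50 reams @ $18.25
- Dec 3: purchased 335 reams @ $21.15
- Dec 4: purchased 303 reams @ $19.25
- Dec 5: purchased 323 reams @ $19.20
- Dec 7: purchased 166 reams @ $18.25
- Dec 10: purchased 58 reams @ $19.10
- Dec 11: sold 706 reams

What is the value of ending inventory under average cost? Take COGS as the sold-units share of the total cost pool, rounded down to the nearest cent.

Dec 11, sell 706: 706/1235 × $24,169.40 → $13,816.67
Ending inventory (cost pool remaining) = $10,352.73

Ending inventory = $10,352.73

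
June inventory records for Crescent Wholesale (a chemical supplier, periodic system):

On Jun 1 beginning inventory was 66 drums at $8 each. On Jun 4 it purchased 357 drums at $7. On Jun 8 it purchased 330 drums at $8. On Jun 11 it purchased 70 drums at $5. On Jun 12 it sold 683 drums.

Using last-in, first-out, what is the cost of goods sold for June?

Jun 12, 683 sold [LIFO — newest first]: 70 @ $5 + 330 @ $8 + 283 @ $7 = $4,971
Ending inventory: 66 @ $8 + 74 @ $7 = $1,046

COGS = $4,971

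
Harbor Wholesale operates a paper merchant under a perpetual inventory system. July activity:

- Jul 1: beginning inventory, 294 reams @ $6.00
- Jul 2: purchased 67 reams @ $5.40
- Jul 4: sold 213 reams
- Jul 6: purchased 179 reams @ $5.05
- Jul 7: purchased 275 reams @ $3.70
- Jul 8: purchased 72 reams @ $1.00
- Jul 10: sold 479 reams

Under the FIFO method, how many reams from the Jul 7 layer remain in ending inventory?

Jul 4, 213 sold [FIFO — oldest first]: 213 @ $6.00 = $1,278.00
Jul 10, 479 sold [FIFO — oldest first]: 81 @ $6.00 + 67 @ $5.40 + 179 @ $5.05 + 152 @ $3.70 = $2,314.15
Total COGS = $1,278.00 + $2,314.15 = $3,592.15
Ending inventory: 123 @ $3.70 + 72 @ $1.00 = $527.10

123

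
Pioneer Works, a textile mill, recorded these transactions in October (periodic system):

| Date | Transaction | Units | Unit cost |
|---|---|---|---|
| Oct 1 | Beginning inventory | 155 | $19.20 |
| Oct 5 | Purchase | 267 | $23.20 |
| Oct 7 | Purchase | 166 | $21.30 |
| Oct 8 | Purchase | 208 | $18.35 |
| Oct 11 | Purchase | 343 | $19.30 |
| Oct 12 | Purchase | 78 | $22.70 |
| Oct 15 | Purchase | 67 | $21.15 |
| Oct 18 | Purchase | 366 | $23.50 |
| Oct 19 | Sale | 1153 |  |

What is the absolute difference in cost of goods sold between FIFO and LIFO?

$702.95

FIFO COGS: 155 @ $19.20 + 267 @ $23.20 + 166 @ $21.30 + 208 @ $18.35 + 343 @ $19.30 + 14 @ $22.70 = $23,460.70
LIFO COGS: 366 @ $23.50 + 67 @ $21.15 + 78 @ $22.70 + 343 @ $19.30 + 208 @ $18.35 + 91 @ $21.30 = $24,163.65
Difference = |$23,460.70 − $24,163.65| = $702.95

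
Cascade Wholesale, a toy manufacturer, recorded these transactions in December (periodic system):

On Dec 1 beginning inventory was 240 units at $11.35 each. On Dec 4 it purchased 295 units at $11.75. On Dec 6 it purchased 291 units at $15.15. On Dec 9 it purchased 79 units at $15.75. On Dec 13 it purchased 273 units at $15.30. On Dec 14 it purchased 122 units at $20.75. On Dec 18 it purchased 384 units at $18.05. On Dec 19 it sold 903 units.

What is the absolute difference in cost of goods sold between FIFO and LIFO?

FIFO COGS: 240 @ $11.35 + 295 @ $11.75 + 291 @ $15.15 + 77 @ $15.75 = $11,811.65
LIFO COGS: 384 @ $18.05 + 122 @ $20.75 + 273 @ $15.30 + 79 @ $15.75 + 45 @ $15.15 = $15,565.60
Difference = |$11,811.65 − $15,565.60| = $3,753.95

$3,753.95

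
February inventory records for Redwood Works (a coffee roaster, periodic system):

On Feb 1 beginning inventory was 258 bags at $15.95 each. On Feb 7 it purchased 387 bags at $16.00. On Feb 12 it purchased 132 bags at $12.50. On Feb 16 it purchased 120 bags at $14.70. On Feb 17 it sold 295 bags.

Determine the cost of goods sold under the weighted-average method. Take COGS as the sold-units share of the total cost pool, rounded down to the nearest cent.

Feb 17, sell 295: 295/897 × $13,721.10 → $4,512.51
Ending inventory (cost pool remaining) = $9,208.59
Check: goods available $13,721.10 = COGS $4,512.51 + ending $9,208.59

COGS = $4,512.51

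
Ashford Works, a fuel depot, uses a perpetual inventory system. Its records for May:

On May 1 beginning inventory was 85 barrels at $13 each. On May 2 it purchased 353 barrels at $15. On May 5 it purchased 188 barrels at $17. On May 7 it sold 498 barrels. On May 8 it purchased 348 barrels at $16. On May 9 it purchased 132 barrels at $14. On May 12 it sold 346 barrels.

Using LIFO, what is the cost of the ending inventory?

Ending inventory = $3,894

May 7, 498 sold [LIFO — newest first]: 188 @ $17 + 310 @ $15 = $7,846
May 12, 346 sold [LIFO — newest first]: 132 @ $14 + 214 @ $16 = $5,272
Total COGS = $7,846 + $5,272 = $13,118
Ending inventory: 85 @ $13 + 43 @ $15 + 134 @ $16 = $3,894
Check: goods available $17,012 = COGS $13,118 + ending $3,894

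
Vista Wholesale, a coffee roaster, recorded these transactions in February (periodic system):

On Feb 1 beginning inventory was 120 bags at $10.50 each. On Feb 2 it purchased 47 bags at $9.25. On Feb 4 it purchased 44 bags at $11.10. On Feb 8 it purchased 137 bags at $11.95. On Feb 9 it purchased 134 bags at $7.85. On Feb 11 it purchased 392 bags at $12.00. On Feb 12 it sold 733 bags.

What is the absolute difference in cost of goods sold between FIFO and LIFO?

$237.75

FIFO COGS: 120 @ $10.50 + 47 @ $9.25 + 44 @ $11.10 + 137 @ $11.95 + 134 @ $7.85 + 251 @ $12.00 = $7,884.20
LIFO COGS: 392 @ $12.00 + 134 @ $7.85 + 137 @ $11.95 + 44 @ $11.10 + 26 @ $9.25 = $8,121.95
Difference = |$7,884.20 − $8,121.95| = $237.75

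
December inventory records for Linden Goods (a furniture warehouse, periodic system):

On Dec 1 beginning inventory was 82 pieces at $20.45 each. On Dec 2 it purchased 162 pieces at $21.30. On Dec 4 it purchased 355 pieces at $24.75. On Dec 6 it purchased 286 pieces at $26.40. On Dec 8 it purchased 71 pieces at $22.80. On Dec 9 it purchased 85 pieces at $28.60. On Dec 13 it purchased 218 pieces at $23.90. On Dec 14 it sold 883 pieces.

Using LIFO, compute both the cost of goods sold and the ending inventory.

COGS = $22,329.65; ending inventory = $8,394.50

Dec 14, 883 sold [LIFO — newest first]: 218 @ $23.90 + 85 @ $28.60 + 71 @ $22.80 + 286 @ $26.40 + 223 @ $24.75 = $22,329.65
Ending inventory: 82 @ $20.45 + 162 @ $21.30 + 132 @ $24.75 = $8,394.50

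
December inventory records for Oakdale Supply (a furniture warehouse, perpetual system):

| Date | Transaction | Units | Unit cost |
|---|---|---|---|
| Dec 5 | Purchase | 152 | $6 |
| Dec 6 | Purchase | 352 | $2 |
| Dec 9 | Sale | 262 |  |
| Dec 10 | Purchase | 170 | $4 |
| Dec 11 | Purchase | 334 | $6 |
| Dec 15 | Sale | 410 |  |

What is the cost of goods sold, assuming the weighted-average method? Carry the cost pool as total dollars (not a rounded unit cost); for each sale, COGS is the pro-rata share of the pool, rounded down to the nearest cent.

COGS = $2,741.63

After Dec 5: 152 on hand, pool $912.00 (≈ $6.0000 each)
After Dec 6: 504 on hand, pool $1,616.00 (≈ $3.2063 each)
Dec 9, sell 262: 262/504 × $1,616.00 → $840.06
After Dec 10: 412 on hand, pool $1,455.94 (≈ $3.5338 each)
After Dec 11: 746 on hand, pool $3,459.94 (≈ $4.6380 each)
Dec 15, sell 410: 410/746 × $3,459.94 → $1,901.57
Total COGS = $840.06 + $1,901.57 = $2,741.63
Ending inventory (cost pool remaining) = $1,558.37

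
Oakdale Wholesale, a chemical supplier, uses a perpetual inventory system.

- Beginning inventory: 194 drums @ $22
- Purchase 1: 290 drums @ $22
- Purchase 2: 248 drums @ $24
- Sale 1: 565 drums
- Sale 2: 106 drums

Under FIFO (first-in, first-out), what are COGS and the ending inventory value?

COGS = $15,136; ending inventory = $1,464

Sale 1 (565) [FIFO — oldest first]: 194 @ $22 + 290 @ $22 + 81 @ $24 = $12,592
Sale 2 (106) [FIFO — oldest first]: 106 @ $24 = $2,544
Total COGS = $12,592 + $2,544 = $15,136
Ending inventory: 61 @ $24 = $1,464
Check: goods available $16,600 = COGS $15,136 + ending $1,464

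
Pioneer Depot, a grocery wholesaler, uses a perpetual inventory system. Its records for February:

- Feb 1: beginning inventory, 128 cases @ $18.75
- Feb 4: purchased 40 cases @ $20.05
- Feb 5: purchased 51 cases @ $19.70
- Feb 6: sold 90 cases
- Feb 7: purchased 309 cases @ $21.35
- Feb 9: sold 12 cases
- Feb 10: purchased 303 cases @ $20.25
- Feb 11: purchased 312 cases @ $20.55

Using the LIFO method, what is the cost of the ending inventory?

Feb 6, 90 sold [LIFO — newest first]: 51 @ $19.70 + 39 @ $20.05 = $1,786.65
Feb 9, 12 sold [LIFO — newest first]: 12 @ $21.35 = $256.20
Total COGS = $1,786.65 + $256.20 = $2,042.85
Ending inventory: 128 @ $18.75 + 1 @ $20.05 + 297 @ $21.35 + 303 @ $20.25 + 312 @ $20.55 = $21,308.35

Ending inventory = $21,308.35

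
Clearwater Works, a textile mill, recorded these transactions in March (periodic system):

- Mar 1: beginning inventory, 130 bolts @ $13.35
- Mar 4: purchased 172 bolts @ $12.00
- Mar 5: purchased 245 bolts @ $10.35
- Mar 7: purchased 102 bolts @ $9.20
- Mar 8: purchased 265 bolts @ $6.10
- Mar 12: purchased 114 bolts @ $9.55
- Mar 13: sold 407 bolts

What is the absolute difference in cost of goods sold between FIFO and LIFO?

FIFO COGS: 130 @ $13.35 + 172 @ $12.00 + 105 @ $10.35 = $4,886.25
LIFO COGS: 114 @ $9.55 + 265 @ $6.10 + 28 @ $9.20 = $2,962.80
Difference = |$4,886.25 − $2,962.80| = $1,923.45

$1,923.45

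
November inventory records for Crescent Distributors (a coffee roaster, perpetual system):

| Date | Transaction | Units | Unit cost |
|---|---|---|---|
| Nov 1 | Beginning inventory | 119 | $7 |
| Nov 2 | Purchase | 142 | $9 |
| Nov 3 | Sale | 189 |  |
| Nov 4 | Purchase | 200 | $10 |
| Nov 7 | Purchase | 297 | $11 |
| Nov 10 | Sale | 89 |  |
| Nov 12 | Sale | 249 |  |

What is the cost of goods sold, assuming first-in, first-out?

COGS = $4,837

Nov 3, 189 sold [FIFO — oldest first]: 119 @ $7 + 70 @ $9 = $1,463
Nov 10, 89 sold [FIFO — oldest first]: 72 @ $9 + 17 @ $10 = $818
Nov 12, 249 sold [FIFO — oldest first]: 183 @ $10 + 66 @ $11 = $2,556
Total COGS = $1,463 + $818 + $2,556 = $4,837
Ending inventory: 231 @ $11 = $2,541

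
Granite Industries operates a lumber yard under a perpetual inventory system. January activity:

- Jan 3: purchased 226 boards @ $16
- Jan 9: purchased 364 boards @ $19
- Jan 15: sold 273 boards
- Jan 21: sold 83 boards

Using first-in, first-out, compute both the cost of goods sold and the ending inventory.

COGS = $6,086; ending inventory = $4,446

Jan 15, 273 sold [FIFO — oldest first]: 226 @ $16 + 47 @ $19 = $4,509
Jan 21, 83 sold [FIFO — oldest first]: 83 @ $19 = $1,577
Total COGS = $4,509 + $1,577 = $6,086
Ending inventory: 234 @ $19 = $4,446
Check: goods available $10,532 = COGS $6,086 + ending $4,446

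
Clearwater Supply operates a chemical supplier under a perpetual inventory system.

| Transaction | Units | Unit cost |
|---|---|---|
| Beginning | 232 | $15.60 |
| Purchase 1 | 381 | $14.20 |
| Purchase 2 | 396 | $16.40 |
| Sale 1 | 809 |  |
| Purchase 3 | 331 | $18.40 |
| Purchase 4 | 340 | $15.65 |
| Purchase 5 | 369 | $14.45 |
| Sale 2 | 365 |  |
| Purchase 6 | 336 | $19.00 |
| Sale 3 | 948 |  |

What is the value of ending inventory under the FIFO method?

Ending inventory = $4,997.00

Sale 1 (809) [FIFO — oldest first]: 232 @ $15.60 + 381 @ $14.20 + 196 @ $16.40 = $12,243.80
Sale 2 (365) [FIFO — oldest first]: 200 @ $16.40 + 165 @ $18.40 = $6,316.00
Sale 3 (948) [FIFO — oldest first]: 166 @ $18.40 + 340 @ $15.65 + 369 @ $14.45 + 73 @ $19.00 = $15,094.45
Total COGS = $12,243.80 + $6,316.00 + $15,094.45 = $33,654.25
Ending inventory: 263 @ $19.00 = $4,997.00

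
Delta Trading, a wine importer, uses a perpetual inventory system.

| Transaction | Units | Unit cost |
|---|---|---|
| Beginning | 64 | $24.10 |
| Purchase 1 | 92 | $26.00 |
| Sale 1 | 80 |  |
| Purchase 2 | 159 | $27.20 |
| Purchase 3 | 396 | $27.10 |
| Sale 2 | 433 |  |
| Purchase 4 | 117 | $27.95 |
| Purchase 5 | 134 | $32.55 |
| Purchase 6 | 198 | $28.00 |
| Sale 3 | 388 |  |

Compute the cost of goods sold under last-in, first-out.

COGS = $25,288.90

Sale 1 (80) [LIFO — newest first]: 80 @ $26.00 = $2,080.00
Sale 2 (433) [LIFO — newest first]: 396 @ $27.10 + 37 @ $27.20 = $11,738.00
Sale 3 (388) [LIFO — newest first]: 198 @ $28.00 + 134 @ $32.55 + 56 @ $27.95 = $11,470.90
Total COGS = $2,080.00 + $11,738.00 + $11,470.90 = $25,288.90
Ending inventory: 64 @ $24.10 + 12 @ $26.00 + 122 @ $27.20 + 61 @ $27.95 = $6,877.75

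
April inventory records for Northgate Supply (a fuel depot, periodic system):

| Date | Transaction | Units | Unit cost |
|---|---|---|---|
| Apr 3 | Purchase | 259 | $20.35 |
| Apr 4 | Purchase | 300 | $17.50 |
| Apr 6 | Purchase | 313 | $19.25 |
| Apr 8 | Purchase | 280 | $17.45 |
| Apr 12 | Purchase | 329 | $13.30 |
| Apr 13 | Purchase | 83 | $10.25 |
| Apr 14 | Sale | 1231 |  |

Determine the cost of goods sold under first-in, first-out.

Apr 14, 1231 sold [FIFO — oldest first]: 259 @ $20.35 + 300 @ $17.50 + 313 @ $19.25 + 280 @ $17.45 + 79 @ $13.30 = $22,482.60
Ending inventory: 250 @ $13.30 + 83 @ $10.25 = $4,175.75
Check: goods available $26,658.35 = COGS $22,482.60 + ending $4,175.75

COGS = $22,482.60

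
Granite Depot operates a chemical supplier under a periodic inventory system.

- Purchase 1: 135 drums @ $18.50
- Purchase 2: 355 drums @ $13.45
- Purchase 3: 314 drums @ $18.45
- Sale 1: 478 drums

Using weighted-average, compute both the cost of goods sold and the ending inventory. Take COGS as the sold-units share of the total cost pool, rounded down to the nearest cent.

COGS = $7,767.82; ending inventory = $5,297.73

Sale 1, sell 478: 478/804 × $13,065.55 → $7,767.82
Ending inventory (cost pool remaining) = $5,297.73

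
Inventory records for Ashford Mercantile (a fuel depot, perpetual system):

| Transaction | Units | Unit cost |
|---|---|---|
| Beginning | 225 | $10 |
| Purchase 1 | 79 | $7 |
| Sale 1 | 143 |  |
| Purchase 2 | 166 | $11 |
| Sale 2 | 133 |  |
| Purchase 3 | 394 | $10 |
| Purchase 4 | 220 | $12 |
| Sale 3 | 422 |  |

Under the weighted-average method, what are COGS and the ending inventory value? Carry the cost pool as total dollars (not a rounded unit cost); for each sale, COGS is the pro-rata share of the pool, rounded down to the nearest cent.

After Beginning: 225 on hand, pool $2,250.00 (≈ $10.0000 each)
After Purchase 1: 304 on hand, pool $2,803.00 (≈ $9.2204 each)
Sale 1, sell 143: 143/304 × $2,803.00 → $1,318.51
After Purchase 2: 327 on hand, pool $3,310.49 (≈ $10.1238 each)
Sale 2, sell 133: 133/327 × $3,310.49 → $1,346.46
After Purchase 3: 588 on hand, pool $5,904.03 (≈ $10.0409 each)
After Purchase 4: 808 on hand, pool $8,544.03 (≈ $10.5743 each)
Sale 3, sell 422: 422/808 × $8,544.03 → $4,462.35
Total COGS = $1,318.51 + $1,346.46 + $4,462.35 = $7,127.32
Ending inventory (cost pool remaining) = $4,081.68

COGS = $7,127.32; ending inventory = $4,081.68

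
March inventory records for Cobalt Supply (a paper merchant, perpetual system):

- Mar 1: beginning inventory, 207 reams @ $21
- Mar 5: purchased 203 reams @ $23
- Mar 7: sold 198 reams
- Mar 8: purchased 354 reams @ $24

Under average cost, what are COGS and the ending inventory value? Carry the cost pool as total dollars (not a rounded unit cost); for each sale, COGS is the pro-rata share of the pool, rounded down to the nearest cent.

After Mar 1: 207 on hand, pool $4,347.00 (≈ $21.0000 each)
After Mar 5: 410 on hand, pool $9,016.00 (≈ $21.9902 each)
Mar 7, sell 198: 198/410 × $9,016.00 → $4,354.06
After Mar 8: 566 on hand, pool $13,157.94 (≈ $23.2472 each)
Ending inventory (cost pool remaining) = $13,157.94

COGS = $4,354.06; ending inventory = $13,157.94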